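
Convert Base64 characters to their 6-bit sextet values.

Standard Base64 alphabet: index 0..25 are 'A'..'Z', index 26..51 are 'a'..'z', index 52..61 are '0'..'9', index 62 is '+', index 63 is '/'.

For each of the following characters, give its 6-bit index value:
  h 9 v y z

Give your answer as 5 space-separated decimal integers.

Answer: 33 61 47 50 51

Derivation:
'h': a..z range, 26 + ord('h') − ord('a') = 33
'9': 0..9 range, 52 + ord('9') − ord('0') = 61
'v': a..z range, 26 + ord('v') − ord('a') = 47
'y': a..z range, 26 + ord('y') − ord('a') = 50
'z': a..z range, 26 + ord('z') − ord('a') = 51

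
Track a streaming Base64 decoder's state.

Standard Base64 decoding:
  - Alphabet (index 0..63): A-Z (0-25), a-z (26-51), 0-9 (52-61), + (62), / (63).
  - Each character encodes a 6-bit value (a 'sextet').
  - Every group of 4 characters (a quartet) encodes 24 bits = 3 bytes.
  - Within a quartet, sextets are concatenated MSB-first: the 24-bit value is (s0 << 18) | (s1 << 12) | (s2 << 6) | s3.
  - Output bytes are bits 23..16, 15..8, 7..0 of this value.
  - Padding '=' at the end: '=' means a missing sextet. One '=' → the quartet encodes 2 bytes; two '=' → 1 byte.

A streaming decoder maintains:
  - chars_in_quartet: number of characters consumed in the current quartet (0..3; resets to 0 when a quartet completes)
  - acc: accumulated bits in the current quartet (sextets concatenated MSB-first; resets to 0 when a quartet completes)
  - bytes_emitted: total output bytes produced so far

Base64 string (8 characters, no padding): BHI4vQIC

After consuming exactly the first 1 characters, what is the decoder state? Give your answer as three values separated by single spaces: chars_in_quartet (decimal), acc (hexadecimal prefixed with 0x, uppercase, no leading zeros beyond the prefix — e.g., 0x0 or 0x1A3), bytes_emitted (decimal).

After char 0 ('B'=1): chars_in_quartet=1 acc=0x1 bytes_emitted=0

Answer: 1 0x1 0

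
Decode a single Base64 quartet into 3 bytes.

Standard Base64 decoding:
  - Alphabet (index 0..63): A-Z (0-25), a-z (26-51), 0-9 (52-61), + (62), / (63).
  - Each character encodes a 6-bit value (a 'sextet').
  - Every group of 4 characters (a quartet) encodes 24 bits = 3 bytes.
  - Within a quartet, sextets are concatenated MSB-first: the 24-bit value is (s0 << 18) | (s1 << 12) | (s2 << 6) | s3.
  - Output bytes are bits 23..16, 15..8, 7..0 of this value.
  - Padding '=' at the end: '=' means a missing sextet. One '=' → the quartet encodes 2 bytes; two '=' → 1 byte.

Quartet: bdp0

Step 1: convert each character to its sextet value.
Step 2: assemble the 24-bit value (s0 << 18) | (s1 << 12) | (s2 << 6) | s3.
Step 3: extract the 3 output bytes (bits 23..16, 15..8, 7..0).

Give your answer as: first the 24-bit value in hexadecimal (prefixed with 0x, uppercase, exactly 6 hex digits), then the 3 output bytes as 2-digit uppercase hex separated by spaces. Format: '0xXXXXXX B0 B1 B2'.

Answer: 0x6DDA74 6D DA 74

Derivation:
Sextets: b=27, d=29, p=41, 0=52
24-bit: (27<<18) | (29<<12) | (41<<6) | 52
      = 0x6C0000 | 0x01D000 | 0x000A40 | 0x000034
      = 0x6DDA74
Bytes: (v>>16)&0xFF=6D, (v>>8)&0xFF=DA, v&0xFF=74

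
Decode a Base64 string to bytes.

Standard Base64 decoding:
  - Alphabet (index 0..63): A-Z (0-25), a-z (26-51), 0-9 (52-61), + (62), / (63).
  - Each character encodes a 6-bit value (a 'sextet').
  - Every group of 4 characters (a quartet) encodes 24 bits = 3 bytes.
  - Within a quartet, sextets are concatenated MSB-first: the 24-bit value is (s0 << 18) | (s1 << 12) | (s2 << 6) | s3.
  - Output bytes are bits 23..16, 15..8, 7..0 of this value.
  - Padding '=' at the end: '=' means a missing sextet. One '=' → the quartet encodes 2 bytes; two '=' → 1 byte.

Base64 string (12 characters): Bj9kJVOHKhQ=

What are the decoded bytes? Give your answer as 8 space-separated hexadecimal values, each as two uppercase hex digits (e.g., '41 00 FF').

After char 0 ('B'=1): chars_in_quartet=1 acc=0x1 bytes_emitted=0
After char 1 ('j'=35): chars_in_quartet=2 acc=0x63 bytes_emitted=0
After char 2 ('9'=61): chars_in_quartet=3 acc=0x18FD bytes_emitted=0
After char 3 ('k'=36): chars_in_quartet=4 acc=0x63F64 -> emit 06 3F 64, reset; bytes_emitted=3
After char 4 ('J'=9): chars_in_quartet=1 acc=0x9 bytes_emitted=3
After char 5 ('V'=21): chars_in_quartet=2 acc=0x255 bytes_emitted=3
After char 6 ('O'=14): chars_in_quartet=3 acc=0x954E bytes_emitted=3
After char 7 ('H'=7): chars_in_quartet=4 acc=0x255387 -> emit 25 53 87, reset; bytes_emitted=6
After char 8 ('K'=10): chars_in_quartet=1 acc=0xA bytes_emitted=6
After char 9 ('h'=33): chars_in_quartet=2 acc=0x2A1 bytes_emitted=6
After char 10 ('Q'=16): chars_in_quartet=3 acc=0xA850 bytes_emitted=6
Padding '=': partial quartet acc=0xA850 -> emit 2A 14; bytes_emitted=8

Answer: 06 3F 64 25 53 87 2A 14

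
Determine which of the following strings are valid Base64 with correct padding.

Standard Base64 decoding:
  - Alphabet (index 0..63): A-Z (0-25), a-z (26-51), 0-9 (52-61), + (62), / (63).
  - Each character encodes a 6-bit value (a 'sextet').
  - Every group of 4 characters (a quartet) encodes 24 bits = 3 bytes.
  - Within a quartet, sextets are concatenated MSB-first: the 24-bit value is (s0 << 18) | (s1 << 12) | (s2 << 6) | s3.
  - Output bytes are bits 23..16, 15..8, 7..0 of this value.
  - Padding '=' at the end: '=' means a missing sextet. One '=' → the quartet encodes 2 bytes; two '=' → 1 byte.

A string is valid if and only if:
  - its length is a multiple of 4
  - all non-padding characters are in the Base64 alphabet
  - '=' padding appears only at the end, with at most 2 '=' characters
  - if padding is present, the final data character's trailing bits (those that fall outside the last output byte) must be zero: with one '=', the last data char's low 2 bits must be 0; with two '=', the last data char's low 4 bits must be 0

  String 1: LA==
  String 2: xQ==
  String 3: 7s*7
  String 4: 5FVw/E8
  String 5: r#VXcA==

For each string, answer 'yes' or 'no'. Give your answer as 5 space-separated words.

Answer: yes yes no no no

Derivation:
String 1: 'LA==' → valid
String 2: 'xQ==' → valid
String 3: '7s*7' → invalid (bad char(s): ['*'])
String 4: '5FVw/E8' → invalid (len=7 not mult of 4)
String 5: 'r#VXcA==' → invalid (bad char(s): ['#'])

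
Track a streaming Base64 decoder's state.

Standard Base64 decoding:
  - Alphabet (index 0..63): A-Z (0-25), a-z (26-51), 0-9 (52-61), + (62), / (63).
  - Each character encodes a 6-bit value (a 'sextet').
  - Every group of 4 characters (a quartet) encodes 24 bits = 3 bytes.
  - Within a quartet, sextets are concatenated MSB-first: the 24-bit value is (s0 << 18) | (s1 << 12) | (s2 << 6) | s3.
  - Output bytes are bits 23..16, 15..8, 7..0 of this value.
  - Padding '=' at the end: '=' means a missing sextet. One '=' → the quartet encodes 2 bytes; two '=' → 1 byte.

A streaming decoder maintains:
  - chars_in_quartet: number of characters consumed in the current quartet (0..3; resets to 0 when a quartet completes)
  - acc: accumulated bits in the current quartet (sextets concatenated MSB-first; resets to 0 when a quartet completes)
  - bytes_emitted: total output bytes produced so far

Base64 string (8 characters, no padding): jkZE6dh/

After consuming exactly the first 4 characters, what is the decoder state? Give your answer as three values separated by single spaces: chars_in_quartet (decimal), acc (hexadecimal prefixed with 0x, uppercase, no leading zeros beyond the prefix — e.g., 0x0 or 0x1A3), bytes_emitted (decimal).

After char 0 ('j'=35): chars_in_quartet=1 acc=0x23 bytes_emitted=0
After char 1 ('k'=36): chars_in_quartet=2 acc=0x8E4 bytes_emitted=0
After char 2 ('Z'=25): chars_in_quartet=3 acc=0x23919 bytes_emitted=0
After char 3 ('E'=4): chars_in_quartet=4 acc=0x8E4644 -> emit 8E 46 44, reset; bytes_emitted=3

Answer: 0 0x0 3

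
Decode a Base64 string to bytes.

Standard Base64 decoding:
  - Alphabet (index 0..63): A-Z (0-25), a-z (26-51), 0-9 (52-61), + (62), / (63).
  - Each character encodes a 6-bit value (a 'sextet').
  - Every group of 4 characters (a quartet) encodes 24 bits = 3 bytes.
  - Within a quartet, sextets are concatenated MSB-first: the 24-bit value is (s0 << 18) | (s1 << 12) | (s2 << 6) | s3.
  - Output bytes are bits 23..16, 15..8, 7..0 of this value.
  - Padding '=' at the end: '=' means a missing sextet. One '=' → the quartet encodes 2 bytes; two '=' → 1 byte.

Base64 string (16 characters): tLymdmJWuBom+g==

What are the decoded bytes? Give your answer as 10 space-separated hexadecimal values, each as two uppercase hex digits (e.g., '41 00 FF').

Answer: B4 BC A6 76 62 56 B8 1A 26 FA

Derivation:
After char 0 ('t'=45): chars_in_quartet=1 acc=0x2D bytes_emitted=0
After char 1 ('L'=11): chars_in_quartet=2 acc=0xB4B bytes_emitted=0
After char 2 ('y'=50): chars_in_quartet=3 acc=0x2D2F2 bytes_emitted=0
After char 3 ('m'=38): chars_in_quartet=4 acc=0xB4BCA6 -> emit B4 BC A6, reset; bytes_emitted=3
After char 4 ('d'=29): chars_in_quartet=1 acc=0x1D bytes_emitted=3
After char 5 ('m'=38): chars_in_quartet=2 acc=0x766 bytes_emitted=3
After char 6 ('J'=9): chars_in_quartet=3 acc=0x1D989 bytes_emitted=3
After char 7 ('W'=22): chars_in_quartet=4 acc=0x766256 -> emit 76 62 56, reset; bytes_emitted=6
After char 8 ('u'=46): chars_in_quartet=1 acc=0x2E bytes_emitted=6
After char 9 ('B'=1): chars_in_quartet=2 acc=0xB81 bytes_emitted=6
After char 10 ('o'=40): chars_in_quartet=3 acc=0x2E068 bytes_emitted=6
After char 11 ('m'=38): chars_in_quartet=4 acc=0xB81A26 -> emit B8 1A 26, reset; bytes_emitted=9
After char 12 ('+'=62): chars_in_quartet=1 acc=0x3E bytes_emitted=9
After char 13 ('g'=32): chars_in_quartet=2 acc=0xFA0 bytes_emitted=9
Padding '==': partial quartet acc=0xFA0 -> emit FA; bytes_emitted=10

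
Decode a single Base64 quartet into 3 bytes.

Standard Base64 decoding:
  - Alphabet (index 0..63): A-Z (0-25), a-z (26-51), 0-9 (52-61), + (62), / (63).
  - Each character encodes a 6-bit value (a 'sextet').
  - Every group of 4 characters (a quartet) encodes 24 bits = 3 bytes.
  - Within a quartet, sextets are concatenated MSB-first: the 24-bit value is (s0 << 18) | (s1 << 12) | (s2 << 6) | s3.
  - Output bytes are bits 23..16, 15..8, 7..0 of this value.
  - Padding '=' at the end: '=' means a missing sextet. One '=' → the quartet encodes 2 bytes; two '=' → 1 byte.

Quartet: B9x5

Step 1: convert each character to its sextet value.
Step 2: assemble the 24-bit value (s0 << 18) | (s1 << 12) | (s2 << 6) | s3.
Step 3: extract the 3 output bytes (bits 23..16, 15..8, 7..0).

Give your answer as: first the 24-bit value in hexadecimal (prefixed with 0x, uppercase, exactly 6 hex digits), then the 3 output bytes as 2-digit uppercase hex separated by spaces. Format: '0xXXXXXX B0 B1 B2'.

Sextets: B=1, 9=61, x=49, 5=57
24-bit: (1<<18) | (61<<12) | (49<<6) | 57
      = 0x040000 | 0x03D000 | 0x000C40 | 0x000039
      = 0x07DC79
Bytes: (v>>16)&0xFF=07, (v>>8)&0xFF=DC, v&0xFF=79

Answer: 0x07DC79 07 DC 79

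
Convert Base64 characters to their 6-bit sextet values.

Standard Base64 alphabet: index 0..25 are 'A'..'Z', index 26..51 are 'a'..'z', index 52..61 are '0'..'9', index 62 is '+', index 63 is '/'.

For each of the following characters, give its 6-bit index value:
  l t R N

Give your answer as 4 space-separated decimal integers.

Answer: 37 45 17 13

Derivation:
'l': a..z range, 26 + ord('l') − ord('a') = 37
't': a..z range, 26 + ord('t') − ord('a') = 45
'R': A..Z range, ord('R') − ord('A') = 17
'N': A..Z range, ord('N') − ord('A') = 13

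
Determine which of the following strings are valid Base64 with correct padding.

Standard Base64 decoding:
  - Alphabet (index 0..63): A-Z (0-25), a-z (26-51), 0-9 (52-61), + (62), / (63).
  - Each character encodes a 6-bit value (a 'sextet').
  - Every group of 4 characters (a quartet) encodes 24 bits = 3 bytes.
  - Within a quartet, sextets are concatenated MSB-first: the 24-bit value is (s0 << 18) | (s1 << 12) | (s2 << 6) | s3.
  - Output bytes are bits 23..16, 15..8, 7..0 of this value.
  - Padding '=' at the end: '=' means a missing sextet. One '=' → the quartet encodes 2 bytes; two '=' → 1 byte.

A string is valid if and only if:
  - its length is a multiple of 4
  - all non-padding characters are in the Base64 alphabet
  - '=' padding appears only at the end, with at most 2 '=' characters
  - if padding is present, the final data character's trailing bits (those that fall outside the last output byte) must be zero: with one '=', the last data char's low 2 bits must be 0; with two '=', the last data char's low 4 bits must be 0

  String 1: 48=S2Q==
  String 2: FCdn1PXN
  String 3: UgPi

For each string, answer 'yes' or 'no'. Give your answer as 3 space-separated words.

String 1: '48=S2Q==' → invalid (bad char(s): ['=']; '=' in middle)
String 2: 'FCdn1PXN' → valid
String 3: 'UgPi' → valid

Answer: no yes yes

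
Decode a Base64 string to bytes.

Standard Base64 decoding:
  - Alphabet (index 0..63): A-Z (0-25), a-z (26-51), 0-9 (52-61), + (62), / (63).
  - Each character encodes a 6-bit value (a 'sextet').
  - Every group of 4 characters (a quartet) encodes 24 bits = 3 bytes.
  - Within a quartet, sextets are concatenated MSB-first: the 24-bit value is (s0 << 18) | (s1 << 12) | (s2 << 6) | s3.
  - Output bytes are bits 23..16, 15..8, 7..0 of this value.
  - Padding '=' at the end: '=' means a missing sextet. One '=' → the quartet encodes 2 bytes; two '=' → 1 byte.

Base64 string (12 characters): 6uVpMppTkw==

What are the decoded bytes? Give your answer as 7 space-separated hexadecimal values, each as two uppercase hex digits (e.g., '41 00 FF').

Answer: EA E5 69 32 9A 53 93

Derivation:
After char 0 ('6'=58): chars_in_quartet=1 acc=0x3A bytes_emitted=0
After char 1 ('u'=46): chars_in_quartet=2 acc=0xEAE bytes_emitted=0
After char 2 ('V'=21): chars_in_quartet=3 acc=0x3AB95 bytes_emitted=0
After char 3 ('p'=41): chars_in_quartet=4 acc=0xEAE569 -> emit EA E5 69, reset; bytes_emitted=3
After char 4 ('M'=12): chars_in_quartet=1 acc=0xC bytes_emitted=3
After char 5 ('p'=41): chars_in_quartet=2 acc=0x329 bytes_emitted=3
After char 6 ('p'=41): chars_in_quartet=3 acc=0xCA69 bytes_emitted=3
After char 7 ('T'=19): chars_in_quartet=4 acc=0x329A53 -> emit 32 9A 53, reset; bytes_emitted=6
After char 8 ('k'=36): chars_in_quartet=1 acc=0x24 bytes_emitted=6
After char 9 ('w'=48): chars_in_quartet=2 acc=0x930 bytes_emitted=6
Padding '==': partial quartet acc=0x930 -> emit 93; bytes_emitted=7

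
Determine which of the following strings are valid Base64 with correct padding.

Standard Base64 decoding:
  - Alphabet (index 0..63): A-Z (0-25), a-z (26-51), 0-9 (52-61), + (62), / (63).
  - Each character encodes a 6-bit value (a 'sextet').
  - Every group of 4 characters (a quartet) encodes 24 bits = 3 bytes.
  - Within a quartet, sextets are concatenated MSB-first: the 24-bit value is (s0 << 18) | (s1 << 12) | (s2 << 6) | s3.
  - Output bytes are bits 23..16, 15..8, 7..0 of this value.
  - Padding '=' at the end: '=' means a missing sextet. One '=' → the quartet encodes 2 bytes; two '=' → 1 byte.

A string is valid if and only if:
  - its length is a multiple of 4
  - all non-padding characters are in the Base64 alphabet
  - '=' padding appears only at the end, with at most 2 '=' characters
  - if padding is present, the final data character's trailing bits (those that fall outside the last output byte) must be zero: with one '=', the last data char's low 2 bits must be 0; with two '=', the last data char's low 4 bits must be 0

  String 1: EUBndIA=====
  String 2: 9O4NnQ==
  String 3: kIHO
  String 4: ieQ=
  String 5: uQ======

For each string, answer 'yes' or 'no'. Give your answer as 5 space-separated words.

String 1: 'EUBndIA=====' → invalid (5 pad chars (max 2))
String 2: '9O4NnQ==' → valid
String 3: 'kIHO' → valid
String 4: 'ieQ=' → valid
String 5: 'uQ======' → invalid (6 pad chars (max 2))

Answer: no yes yes yes no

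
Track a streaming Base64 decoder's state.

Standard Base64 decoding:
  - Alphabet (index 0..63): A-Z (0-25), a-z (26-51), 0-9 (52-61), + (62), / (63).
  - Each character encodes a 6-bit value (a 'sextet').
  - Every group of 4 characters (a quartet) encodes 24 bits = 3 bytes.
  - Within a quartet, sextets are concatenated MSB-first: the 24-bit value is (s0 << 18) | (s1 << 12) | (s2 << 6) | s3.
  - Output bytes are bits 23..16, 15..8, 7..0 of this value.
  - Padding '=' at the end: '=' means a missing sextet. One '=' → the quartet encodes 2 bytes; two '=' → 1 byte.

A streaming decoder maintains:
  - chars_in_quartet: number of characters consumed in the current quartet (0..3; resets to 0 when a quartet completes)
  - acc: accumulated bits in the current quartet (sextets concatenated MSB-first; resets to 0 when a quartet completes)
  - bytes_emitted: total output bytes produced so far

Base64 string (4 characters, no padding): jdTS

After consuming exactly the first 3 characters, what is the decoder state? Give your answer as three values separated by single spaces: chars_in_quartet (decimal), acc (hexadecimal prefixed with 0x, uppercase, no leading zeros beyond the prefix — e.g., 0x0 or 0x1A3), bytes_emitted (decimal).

Answer: 3 0x23753 0

Derivation:
After char 0 ('j'=35): chars_in_quartet=1 acc=0x23 bytes_emitted=0
After char 1 ('d'=29): chars_in_quartet=2 acc=0x8DD bytes_emitted=0
After char 2 ('T'=19): chars_in_quartet=3 acc=0x23753 bytes_emitted=0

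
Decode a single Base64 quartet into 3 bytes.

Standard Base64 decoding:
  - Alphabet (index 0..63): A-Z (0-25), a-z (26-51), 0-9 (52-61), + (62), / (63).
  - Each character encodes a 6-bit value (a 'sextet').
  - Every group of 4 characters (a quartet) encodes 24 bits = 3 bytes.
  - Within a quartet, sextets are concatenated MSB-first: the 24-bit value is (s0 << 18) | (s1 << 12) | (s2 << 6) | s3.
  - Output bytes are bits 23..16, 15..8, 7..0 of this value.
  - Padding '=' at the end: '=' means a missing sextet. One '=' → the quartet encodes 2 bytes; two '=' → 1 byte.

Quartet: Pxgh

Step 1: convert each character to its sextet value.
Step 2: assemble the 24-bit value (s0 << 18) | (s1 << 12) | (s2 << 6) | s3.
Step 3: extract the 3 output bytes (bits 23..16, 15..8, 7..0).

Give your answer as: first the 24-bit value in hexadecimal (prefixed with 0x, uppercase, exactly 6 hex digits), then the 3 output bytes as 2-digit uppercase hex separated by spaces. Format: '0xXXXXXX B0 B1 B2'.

Sextets: P=15, x=49, g=32, h=33
24-bit: (15<<18) | (49<<12) | (32<<6) | 33
      = 0x3C0000 | 0x031000 | 0x000800 | 0x000021
      = 0x3F1821
Bytes: (v>>16)&0xFF=3F, (v>>8)&0xFF=18, v&0xFF=21

Answer: 0x3F1821 3F 18 21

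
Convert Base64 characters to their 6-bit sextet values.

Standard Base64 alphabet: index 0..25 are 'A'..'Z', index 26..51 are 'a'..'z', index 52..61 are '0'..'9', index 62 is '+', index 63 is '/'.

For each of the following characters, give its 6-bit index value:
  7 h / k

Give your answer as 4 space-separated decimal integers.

Answer: 59 33 63 36

Derivation:
'7': 0..9 range, 52 + ord('7') − ord('0') = 59
'h': a..z range, 26 + ord('h') − ord('a') = 33
'/': index 63
'k': a..z range, 26 + ord('k') − ord('a') = 36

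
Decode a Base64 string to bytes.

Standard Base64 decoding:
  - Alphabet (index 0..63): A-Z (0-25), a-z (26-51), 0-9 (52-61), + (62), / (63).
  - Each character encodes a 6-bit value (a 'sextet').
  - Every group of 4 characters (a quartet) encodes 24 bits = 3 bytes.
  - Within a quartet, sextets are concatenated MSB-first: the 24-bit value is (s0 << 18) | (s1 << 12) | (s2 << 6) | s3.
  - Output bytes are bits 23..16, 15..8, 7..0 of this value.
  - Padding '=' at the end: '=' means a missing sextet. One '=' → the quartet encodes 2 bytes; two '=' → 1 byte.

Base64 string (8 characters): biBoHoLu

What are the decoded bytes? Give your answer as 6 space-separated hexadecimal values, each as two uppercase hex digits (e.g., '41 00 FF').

After char 0 ('b'=27): chars_in_quartet=1 acc=0x1B bytes_emitted=0
After char 1 ('i'=34): chars_in_quartet=2 acc=0x6E2 bytes_emitted=0
After char 2 ('B'=1): chars_in_quartet=3 acc=0x1B881 bytes_emitted=0
After char 3 ('o'=40): chars_in_quartet=4 acc=0x6E2068 -> emit 6E 20 68, reset; bytes_emitted=3
After char 4 ('H'=7): chars_in_quartet=1 acc=0x7 bytes_emitted=3
After char 5 ('o'=40): chars_in_quartet=2 acc=0x1E8 bytes_emitted=3
After char 6 ('L'=11): chars_in_quartet=3 acc=0x7A0B bytes_emitted=3
After char 7 ('u'=46): chars_in_quartet=4 acc=0x1E82EE -> emit 1E 82 EE, reset; bytes_emitted=6

Answer: 6E 20 68 1E 82 EE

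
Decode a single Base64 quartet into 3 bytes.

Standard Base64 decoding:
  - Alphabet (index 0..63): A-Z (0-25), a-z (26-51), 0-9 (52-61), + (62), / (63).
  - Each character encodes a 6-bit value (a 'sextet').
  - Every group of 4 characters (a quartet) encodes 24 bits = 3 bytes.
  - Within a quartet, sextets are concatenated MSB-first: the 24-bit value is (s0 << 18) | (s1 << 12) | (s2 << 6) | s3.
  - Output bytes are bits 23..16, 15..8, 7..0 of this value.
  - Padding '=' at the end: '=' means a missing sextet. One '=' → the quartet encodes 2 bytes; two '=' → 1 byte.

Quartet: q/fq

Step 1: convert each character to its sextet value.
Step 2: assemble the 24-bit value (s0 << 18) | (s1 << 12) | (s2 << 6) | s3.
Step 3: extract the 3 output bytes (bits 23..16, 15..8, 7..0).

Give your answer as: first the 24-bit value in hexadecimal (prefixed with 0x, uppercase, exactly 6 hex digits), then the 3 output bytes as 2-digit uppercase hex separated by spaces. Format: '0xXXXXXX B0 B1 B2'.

Answer: 0xABF7EA AB F7 EA

Derivation:
Sextets: q=42, /=63, f=31, q=42
24-bit: (42<<18) | (63<<12) | (31<<6) | 42
      = 0xA80000 | 0x03F000 | 0x0007C0 | 0x00002A
      = 0xABF7EA
Bytes: (v>>16)&0xFF=AB, (v>>8)&0xFF=F7, v&0xFF=EA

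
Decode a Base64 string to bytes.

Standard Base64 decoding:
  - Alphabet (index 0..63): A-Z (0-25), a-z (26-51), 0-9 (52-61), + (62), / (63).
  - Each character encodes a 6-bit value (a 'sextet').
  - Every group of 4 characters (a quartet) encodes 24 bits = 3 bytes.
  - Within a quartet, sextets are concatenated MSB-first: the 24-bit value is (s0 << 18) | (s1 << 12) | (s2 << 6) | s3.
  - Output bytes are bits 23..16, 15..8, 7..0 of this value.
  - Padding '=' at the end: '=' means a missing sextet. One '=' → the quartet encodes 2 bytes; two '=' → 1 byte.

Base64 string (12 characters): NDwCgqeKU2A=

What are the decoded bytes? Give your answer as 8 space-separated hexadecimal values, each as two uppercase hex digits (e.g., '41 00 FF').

After char 0 ('N'=13): chars_in_quartet=1 acc=0xD bytes_emitted=0
After char 1 ('D'=3): chars_in_quartet=2 acc=0x343 bytes_emitted=0
After char 2 ('w'=48): chars_in_quartet=3 acc=0xD0F0 bytes_emitted=0
After char 3 ('C'=2): chars_in_quartet=4 acc=0x343C02 -> emit 34 3C 02, reset; bytes_emitted=3
After char 4 ('g'=32): chars_in_quartet=1 acc=0x20 bytes_emitted=3
After char 5 ('q'=42): chars_in_quartet=2 acc=0x82A bytes_emitted=3
After char 6 ('e'=30): chars_in_quartet=3 acc=0x20A9E bytes_emitted=3
After char 7 ('K'=10): chars_in_quartet=4 acc=0x82A78A -> emit 82 A7 8A, reset; bytes_emitted=6
After char 8 ('U'=20): chars_in_quartet=1 acc=0x14 bytes_emitted=6
After char 9 ('2'=54): chars_in_quartet=2 acc=0x536 bytes_emitted=6
After char 10 ('A'=0): chars_in_quartet=3 acc=0x14D80 bytes_emitted=6
Padding '=': partial quartet acc=0x14D80 -> emit 53 60; bytes_emitted=8

Answer: 34 3C 02 82 A7 8A 53 60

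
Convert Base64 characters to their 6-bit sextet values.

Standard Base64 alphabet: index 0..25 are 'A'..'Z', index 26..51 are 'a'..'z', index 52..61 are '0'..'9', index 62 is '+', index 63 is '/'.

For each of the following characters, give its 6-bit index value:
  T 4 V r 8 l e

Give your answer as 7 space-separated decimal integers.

'T': A..Z range, ord('T') − ord('A') = 19
'4': 0..9 range, 52 + ord('4') − ord('0') = 56
'V': A..Z range, ord('V') − ord('A') = 21
'r': a..z range, 26 + ord('r') − ord('a') = 43
'8': 0..9 range, 52 + ord('8') − ord('0') = 60
'l': a..z range, 26 + ord('l') − ord('a') = 37
'e': a..z range, 26 + ord('e') − ord('a') = 30

Answer: 19 56 21 43 60 37 30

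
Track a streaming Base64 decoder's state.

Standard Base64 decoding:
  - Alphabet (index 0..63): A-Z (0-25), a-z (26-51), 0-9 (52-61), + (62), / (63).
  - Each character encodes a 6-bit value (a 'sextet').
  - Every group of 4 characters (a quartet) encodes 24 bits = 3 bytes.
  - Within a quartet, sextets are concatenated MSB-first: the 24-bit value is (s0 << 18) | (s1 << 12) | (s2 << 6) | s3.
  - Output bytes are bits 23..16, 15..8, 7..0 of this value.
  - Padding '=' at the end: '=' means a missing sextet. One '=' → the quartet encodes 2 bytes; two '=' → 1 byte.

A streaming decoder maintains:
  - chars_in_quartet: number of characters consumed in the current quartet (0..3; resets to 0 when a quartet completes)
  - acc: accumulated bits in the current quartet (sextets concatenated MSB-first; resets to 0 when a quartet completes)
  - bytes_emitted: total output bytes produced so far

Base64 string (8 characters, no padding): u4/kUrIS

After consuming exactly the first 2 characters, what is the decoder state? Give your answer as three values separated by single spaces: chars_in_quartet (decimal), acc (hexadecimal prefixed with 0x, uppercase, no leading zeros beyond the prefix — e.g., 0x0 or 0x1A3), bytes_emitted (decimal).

After char 0 ('u'=46): chars_in_quartet=1 acc=0x2E bytes_emitted=0
After char 1 ('4'=56): chars_in_quartet=2 acc=0xBB8 bytes_emitted=0

Answer: 2 0xBB8 0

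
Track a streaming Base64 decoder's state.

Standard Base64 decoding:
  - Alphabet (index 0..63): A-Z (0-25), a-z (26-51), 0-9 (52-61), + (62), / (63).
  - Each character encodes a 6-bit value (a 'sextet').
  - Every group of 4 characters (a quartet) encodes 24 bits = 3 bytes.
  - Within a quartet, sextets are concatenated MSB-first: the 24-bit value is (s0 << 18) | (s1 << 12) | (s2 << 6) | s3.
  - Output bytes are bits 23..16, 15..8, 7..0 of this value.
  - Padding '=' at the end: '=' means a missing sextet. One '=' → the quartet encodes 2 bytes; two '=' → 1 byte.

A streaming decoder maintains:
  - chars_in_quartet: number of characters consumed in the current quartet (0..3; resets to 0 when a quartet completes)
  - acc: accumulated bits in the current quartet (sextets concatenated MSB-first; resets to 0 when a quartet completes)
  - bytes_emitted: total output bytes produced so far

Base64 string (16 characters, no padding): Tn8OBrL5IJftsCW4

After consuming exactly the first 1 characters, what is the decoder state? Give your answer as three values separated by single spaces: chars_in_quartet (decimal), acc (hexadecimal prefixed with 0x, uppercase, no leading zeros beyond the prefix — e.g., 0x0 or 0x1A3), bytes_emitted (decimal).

Answer: 1 0x13 0

Derivation:
After char 0 ('T'=19): chars_in_quartet=1 acc=0x13 bytes_emitted=0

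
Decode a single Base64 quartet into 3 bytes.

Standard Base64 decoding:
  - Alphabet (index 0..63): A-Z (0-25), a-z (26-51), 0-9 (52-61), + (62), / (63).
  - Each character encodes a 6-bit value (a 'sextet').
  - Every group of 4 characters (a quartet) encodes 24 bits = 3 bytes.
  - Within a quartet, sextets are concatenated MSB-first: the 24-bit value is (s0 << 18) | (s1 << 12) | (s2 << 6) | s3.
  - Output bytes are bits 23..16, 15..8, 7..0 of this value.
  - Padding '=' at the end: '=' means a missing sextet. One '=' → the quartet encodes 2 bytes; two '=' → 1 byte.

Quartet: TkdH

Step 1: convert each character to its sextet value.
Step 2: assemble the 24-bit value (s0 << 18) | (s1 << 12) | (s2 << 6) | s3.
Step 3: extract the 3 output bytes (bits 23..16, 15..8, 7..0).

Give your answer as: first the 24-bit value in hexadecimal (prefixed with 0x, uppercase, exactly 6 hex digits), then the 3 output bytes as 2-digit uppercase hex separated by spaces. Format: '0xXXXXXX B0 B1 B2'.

Answer: 0x4E4747 4E 47 47

Derivation:
Sextets: T=19, k=36, d=29, H=7
24-bit: (19<<18) | (36<<12) | (29<<6) | 7
      = 0x4C0000 | 0x024000 | 0x000740 | 0x000007
      = 0x4E4747
Bytes: (v>>16)&0xFF=4E, (v>>8)&0xFF=47, v&0xFF=47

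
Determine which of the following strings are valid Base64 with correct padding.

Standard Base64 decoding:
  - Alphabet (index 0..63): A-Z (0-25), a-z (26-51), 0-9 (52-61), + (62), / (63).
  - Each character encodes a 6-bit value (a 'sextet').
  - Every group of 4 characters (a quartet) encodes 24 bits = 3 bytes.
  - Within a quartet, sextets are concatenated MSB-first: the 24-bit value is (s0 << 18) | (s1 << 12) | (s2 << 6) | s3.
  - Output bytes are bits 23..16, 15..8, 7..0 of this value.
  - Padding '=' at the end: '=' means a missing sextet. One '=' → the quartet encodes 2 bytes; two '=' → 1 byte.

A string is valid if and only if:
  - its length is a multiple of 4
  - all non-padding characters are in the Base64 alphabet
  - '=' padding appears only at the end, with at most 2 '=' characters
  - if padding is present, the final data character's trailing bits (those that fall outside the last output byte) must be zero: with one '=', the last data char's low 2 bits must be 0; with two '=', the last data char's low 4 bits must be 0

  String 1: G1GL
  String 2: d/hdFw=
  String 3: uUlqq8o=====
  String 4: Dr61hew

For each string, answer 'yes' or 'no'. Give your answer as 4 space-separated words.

String 1: 'G1GL' → valid
String 2: 'd/hdFw=' → invalid (len=7 not mult of 4)
String 3: 'uUlqq8o=====' → invalid (5 pad chars (max 2))
String 4: 'Dr61hew' → invalid (len=7 not mult of 4)

Answer: yes no no no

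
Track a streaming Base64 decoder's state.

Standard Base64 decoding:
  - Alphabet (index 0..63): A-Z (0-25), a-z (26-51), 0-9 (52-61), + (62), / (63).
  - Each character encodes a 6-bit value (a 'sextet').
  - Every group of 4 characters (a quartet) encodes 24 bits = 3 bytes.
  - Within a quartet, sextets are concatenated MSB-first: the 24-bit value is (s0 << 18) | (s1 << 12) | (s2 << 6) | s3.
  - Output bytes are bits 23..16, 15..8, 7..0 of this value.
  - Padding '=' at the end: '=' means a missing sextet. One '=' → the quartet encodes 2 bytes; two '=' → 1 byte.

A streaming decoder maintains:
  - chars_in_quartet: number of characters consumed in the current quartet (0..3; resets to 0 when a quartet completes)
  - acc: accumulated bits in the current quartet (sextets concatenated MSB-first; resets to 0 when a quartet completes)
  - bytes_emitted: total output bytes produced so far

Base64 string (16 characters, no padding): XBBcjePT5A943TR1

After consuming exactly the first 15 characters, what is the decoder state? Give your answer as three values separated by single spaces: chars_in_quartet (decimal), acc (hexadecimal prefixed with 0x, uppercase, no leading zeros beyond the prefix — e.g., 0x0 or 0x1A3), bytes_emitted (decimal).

Answer: 3 0x374D1 9

Derivation:
After char 0 ('X'=23): chars_in_quartet=1 acc=0x17 bytes_emitted=0
After char 1 ('B'=1): chars_in_quartet=2 acc=0x5C1 bytes_emitted=0
After char 2 ('B'=1): chars_in_quartet=3 acc=0x17041 bytes_emitted=0
After char 3 ('c'=28): chars_in_quartet=4 acc=0x5C105C -> emit 5C 10 5C, reset; bytes_emitted=3
After char 4 ('j'=35): chars_in_quartet=1 acc=0x23 bytes_emitted=3
After char 5 ('e'=30): chars_in_quartet=2 acc=0x8DE bytes_emitted=3
After char 6 ('P'=15): chars_in_quartet=3 acc=0x2378F bytes_emitted=3
After char 7 ('T'=19): chars_in_quartet=4 acc=0x8DE3D3 -> emit 8D E3 D3, reset; bytes_emitted=6
After char 8 ('5'=57): chars_in_quartet=1 acc=0x39 bytes_emitted=6
After char 9 ('A'=0): chars_in_quartet=2 acc=0xE40 bytes_emitted=6
After char 10 ('9'=61): chars_in_quartet=3 acc=0x3903D bytes_emitted=6
After char 11 ('4'=56): chars_in_quartet=4 acc=0xE40F78 -> emit E4 0F 78, reset; bytes_emitted=9
After char 12 ('3'=55): chars_in_quartet=1 acc=0x37 bytes_emitted=9
After char 13 ('T'=19): chars_in_quartet=2 acc=0xDD3 bytes_emitted=9
After char 14 ('R'=17): chars_in_quartet=3 acc=0x374D1 bytes_emitted=9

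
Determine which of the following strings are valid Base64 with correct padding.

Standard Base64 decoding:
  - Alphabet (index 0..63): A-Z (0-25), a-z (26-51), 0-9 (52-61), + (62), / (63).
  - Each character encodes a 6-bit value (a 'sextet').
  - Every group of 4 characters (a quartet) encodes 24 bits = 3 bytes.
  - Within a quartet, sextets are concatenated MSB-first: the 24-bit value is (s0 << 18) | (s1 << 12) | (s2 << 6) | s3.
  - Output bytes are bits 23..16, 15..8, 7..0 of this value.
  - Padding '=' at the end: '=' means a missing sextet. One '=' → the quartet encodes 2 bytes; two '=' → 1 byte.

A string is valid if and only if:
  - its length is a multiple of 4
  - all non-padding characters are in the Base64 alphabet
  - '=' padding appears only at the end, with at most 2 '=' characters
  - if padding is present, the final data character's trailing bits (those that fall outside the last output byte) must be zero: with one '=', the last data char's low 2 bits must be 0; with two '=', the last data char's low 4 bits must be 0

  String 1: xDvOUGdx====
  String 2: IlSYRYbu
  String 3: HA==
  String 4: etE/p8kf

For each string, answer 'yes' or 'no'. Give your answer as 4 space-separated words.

Answer: no yes yes yes

Derivation:
String 1: 'xDvOUGdx====' → invalid (4 pad chars (max 2))
String 2: 'IlSYRYbu' → valid
String 3: 'HA==' → valid
String 4: 'etE/p8kf' → valid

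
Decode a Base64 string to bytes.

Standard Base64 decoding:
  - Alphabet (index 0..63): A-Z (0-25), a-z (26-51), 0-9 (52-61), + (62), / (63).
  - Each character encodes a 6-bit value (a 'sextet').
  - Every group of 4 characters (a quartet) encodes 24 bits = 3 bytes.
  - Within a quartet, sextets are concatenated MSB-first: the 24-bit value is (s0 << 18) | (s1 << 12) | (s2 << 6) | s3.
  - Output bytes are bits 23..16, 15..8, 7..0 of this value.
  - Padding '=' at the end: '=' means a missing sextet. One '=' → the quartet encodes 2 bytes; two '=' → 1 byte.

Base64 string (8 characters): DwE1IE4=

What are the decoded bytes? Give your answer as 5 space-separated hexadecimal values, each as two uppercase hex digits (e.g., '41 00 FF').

After char 0 ('D'=3): chars_in_quartet=1 acc=0x3 bytes_emitted=0
After char 1 ('w'=48): chars_in_quartet=2 acc=0xF0 bytes_emitted=0
After char 2 ('E'=4): chars_in_quartet=3 acc=0x3C04 bytes_emitted=0
After char 3 ('1'=53): chars_in_quartet=4 acc=0xF0135 -> emit 0F 01 35, reset; bytes_emitted=3
After char 4 ('I'=8): chars_in_quartet=1 acc=0x8 bytes_emitted=3
After char 5 ('E'=4): chars_in_quartet=2 acc=0x204 bytes_emitted=3
After char 6 ('4'=56): chars_in_quartet=3 acc=0x8138 bytes_emitted=3
Padding '=': partial quartet acc=0x8138 -> emit 20 4E; bytes_emitted=5

Answer: 0F 01 35 20 4E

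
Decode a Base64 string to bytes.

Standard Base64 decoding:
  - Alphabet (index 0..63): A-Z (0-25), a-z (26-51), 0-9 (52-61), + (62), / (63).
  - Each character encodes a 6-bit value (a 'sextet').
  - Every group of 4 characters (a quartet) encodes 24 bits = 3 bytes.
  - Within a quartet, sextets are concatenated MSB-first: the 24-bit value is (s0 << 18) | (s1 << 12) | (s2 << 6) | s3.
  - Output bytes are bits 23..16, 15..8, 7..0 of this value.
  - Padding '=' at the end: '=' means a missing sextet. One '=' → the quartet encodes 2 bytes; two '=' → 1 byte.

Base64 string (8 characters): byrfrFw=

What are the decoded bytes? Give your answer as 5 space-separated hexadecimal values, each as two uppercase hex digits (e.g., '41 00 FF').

Answer: 6F 2A DF AC 5C

Derivation:
After char 0 ('b'=27): chars_in_quartet=1 acc=0x1B bytes_emitted=0
After char 1 ('y'=50): chars_in_quartet=2 acc=0x6F2 bytes_emitted=0
After char 2 ('r'=43): chars_in_quartet=3 acc=0x1BCAB bytes_emitted=0
After char 3 ('f'=31): chars_in_quartet=4 acc=0x6F2ADF -> emit 6F 2A DF, reset; bytes_emitted=3
After char 4 ('r'=43): chars_in_quartet=1 acc=0x2B bytes_emitted=3
After char 5 ('F'=5): chars_in_quartet=2 acc=0xAC5 bytes_emitted=3
After char 6 ('w'=48): chars_in_quartet=3 acc=0x2B170 bytes_emitted=3
Padding '=': partial quartet acc=0x2B170 -> emit AC 5C; bytes_emitted=5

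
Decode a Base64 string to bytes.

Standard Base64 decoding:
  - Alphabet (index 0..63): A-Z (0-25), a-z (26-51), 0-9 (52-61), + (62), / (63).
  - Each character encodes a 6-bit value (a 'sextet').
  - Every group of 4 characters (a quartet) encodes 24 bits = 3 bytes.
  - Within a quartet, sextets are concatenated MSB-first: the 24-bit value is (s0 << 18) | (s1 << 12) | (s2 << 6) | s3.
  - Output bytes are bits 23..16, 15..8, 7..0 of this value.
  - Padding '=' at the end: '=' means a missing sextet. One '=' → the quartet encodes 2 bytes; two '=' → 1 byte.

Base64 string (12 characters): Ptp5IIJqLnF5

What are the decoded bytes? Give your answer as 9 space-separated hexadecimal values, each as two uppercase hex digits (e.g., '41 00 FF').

After char 0 ('P'=15): chars_in_quartet=1 acc=0xF bytes_emitted=0
After char 1 ('t'=45): chars_in_quartet=2 acc=0x3ED bytes_emitted=0
After char 2 ('p'=41): chars_in_quartet=3 acc=0xFB69 bytes_emitted=0
After char 3 ('5'=57): chars_in_quartet=4 acc=0x3EDA79 -> emit 3E DA 79, reset; bytes_emitted=3
After char 4 ('I'=8): chars_in_quartet=1 acc=0x8 bytes_emitted=3
After char 5 ('I'=8): chars_in_quartet=2 acc=0x208 bytes_emitted=3
After char 6 ('J'=9): chars_in_quartet=3 acc=0x8209 bytes_emitted=3
After char 7 ('q'=42): chars_in_quartet=4 acc=0x20826A -> emit 20 82 6A, reset; bytes_emitted=6
After char 8 ('L'=11): chars_in_quartet=1 acc=0xB bytes_emitted=6
After char 9 ('n'=39): chars_in_quartet=2 acc=0x2E7 bytes_emitted=6
After char 10 ('F'=5): chars_in_quartet=3 acc=0xB9C5 bytes_emitted=6
After char 11 ('5'=57): chars_in_quartet=4 acc=0x2E7179 -> emit 2E 71 79, reset; bytes_emitted=9

Answer: 3E DA 79 20 82 6A 2E 71 79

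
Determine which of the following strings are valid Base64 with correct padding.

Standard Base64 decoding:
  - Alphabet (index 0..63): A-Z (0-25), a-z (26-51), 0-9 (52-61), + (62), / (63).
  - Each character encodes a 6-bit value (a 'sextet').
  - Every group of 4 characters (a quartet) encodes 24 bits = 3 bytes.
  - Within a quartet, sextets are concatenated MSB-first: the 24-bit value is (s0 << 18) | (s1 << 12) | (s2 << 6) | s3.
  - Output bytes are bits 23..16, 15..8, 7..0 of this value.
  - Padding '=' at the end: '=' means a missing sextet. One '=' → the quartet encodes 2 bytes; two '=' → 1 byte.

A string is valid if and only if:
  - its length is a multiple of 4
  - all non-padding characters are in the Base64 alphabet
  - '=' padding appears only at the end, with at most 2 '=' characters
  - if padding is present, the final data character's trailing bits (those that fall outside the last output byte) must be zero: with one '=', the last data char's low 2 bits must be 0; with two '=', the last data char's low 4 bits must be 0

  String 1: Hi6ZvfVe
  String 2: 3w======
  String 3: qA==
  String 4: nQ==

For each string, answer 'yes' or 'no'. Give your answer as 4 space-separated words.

String 1: 'Hi6ZvfVe' → valid
String 2: '3w======' → invalid (6 pad chars (max 2))
String 3: 'qA==' → valid
String 4: 'nQ==' → valid

Answer: yes no yes yes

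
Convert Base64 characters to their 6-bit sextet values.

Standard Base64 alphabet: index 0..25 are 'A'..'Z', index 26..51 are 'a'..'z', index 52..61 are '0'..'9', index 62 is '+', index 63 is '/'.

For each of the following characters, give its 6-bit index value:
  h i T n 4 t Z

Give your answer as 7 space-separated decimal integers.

Answer: 33 34 19 39 56 45 25

Derivation:
'h': a..z range, 26 + ord('h') − ord('a') = 33
'i': a..z range, 26 + ord('i') − ord('a') = 34
'T': A..Z range, ord('T') − ord('A') = 19
'n': a..z range, 26 + ord('n') − ord('a') = 39
'4': 0..9 range, 52 + ord('4') − ord('0') = 56
't': a..z range, 26 + ord('t') − ord('a') = 45
'Z': A..Z range, ord('Z') − ord('A') = 25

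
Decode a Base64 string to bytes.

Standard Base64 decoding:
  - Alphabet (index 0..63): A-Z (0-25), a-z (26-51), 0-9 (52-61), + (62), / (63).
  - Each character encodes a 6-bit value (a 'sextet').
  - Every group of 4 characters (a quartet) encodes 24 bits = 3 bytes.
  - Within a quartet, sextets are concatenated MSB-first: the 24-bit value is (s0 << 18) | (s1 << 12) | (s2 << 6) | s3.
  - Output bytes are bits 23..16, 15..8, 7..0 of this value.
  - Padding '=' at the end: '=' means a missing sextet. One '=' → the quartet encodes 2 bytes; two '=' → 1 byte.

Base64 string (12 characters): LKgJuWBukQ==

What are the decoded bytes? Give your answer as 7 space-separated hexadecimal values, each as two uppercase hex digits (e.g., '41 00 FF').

Answer: 2C A8 09 B9 60 6E 91

Derivation:
After char 0 ('L'=11): chars_in_quartet=1 acc=0xB bytes_emitted=0
After char 1 ('K'=10): chars_in_quartet=2 acc=0x2CA bytes_emitted=0
After char 2 ('g'=32): chars_in_quartet=3 acc=0xB2A0 bytes_emitted=0
After char 3 ('J'=9): chars_in_quartet=4 acc=0x2CA809 -> emit 2C A8 09, reset; bytes_emitted=3
After char 4 ('u'=46): chars_in_quartet=1 acc=0x2E bytes_emitted=3
After char 5 ('W'=22): chars_in_quartet=2 acc=0xB96 bytes_emitted=3
After char 6 ('B'=1): chars_in_quartet=3 acc=0x2E581 bytes_emitted=3
After char 7 ('u'=46): chars_in_quartet=4 acc=0xB9606E -> emit B9 60 6E, reset; bytes_emitted=6
After char 8 ('k'=36): chars_in_quartet=1 acc=0x24 bytes_emitted=6
After char 9 ('Q'=16): chars_in_quartet=2 acc=0x910 bytes_emitted=6
Padding '==': partial quartet acc=0x910 -> emit 91; bytes_emitted=7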